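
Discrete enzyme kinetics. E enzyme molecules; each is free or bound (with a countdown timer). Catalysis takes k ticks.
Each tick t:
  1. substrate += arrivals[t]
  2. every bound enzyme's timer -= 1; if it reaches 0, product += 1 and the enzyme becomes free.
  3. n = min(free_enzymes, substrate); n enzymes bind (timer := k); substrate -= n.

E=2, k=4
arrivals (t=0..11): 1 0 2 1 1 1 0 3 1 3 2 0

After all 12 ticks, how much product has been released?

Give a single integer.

t=0: arr=1 -> substrate=0 bound=1 product=0
t=1: arr=0 -> substrate=0 bound=1 product=0
t=2: arr=2 -> substrate=1 bound=2 product=0
t=3: arr=1 -> substrate=2 bound=2 product=0
t=4: arr=1 -> substrate=2 bound=2 product=1
t=5: arr=1 -> substrate=3 bound=2 product=1
t=6: arr=0 -> substrate=2 bound=2 product=2
t=7: arr=3 -> substrate=5 bound=2 product=2
t=8: arr=1 -> substrate=5 bound=2 product=3
t=9: arr=3 -> substrate=8 bound=2 product=3
t=10: arr=2 -> substrate=9 bound=2 product=4
t=11: arr=0 -> substrate=9 bound=2 product=4

Answer: 4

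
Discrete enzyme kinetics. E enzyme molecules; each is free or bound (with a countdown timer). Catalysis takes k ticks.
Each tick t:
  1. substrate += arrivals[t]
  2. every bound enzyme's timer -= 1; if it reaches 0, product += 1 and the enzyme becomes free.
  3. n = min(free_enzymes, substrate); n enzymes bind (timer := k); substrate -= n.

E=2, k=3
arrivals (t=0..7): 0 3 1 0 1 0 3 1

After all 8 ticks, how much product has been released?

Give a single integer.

Answer: 4

Derivation:
t=0: arr=0 -> substrate=0 bound=0 product=0
t=1: arr=3 -> substrate=1 bound=2 product=0
t=2: arr=1 -> substrate=2 bound=2 product=0
t=3: arr=0 -> substrate=2 bound=2 product=0
t=4: arr=1 -> substrate=1 bound=2 product=2
t=5: arr=0 -> substrate=1 bound=2 product=2
t=6: arr=3 -> substrate=4 bound=2 product=2
t=7: arr=1 -> substrate=3 bound=2 product=4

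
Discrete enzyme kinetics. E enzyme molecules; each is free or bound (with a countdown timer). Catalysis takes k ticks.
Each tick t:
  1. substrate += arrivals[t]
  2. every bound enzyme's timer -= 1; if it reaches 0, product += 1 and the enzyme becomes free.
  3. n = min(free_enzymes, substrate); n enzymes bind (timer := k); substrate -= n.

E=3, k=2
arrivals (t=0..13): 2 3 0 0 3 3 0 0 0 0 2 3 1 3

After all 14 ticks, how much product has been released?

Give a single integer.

Answer: 14

Derivation:
t=0: arr=2 -> substrate=0 bound=2 product=0
t=1: arr=3 -> substrate=2 bound=3 product=0
t=2: arr=0 -> substrate=0 bound=3 product=2
t=3: arr=0 -> substrate=0 bound=2 product=3
t=4: arr=3 -> substrate=0 bound=3 product=5
t=5: arr=3 -> substrate=3 bound=3 product=5
t=6: arr=0 -> substrate=0 bound=3 product=8
t=7: arr=0 -> substrate=0 bound=3 product=8
t=8: arr=0 -> substrate=0 bound=0 product=11
t=9: arr=0 -> substrate=0 bound=0 product=11
t=10: arr=2 -> substrate=0 bound=2 product=11
t=11: arr=3 -> substrate=2 bound=3 product=11
t=12: arr=1 -> substrate=1 bound=3 product=13
t=13: arr=3 -> substrate=3 bound=3 product=14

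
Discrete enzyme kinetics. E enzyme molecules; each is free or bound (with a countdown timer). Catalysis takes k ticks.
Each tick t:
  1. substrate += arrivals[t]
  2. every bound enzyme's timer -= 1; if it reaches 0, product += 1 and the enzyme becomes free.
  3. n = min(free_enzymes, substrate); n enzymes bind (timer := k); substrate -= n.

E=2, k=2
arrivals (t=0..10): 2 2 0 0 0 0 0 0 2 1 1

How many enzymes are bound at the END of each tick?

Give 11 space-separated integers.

Answer: 2 2 2 2 0 0 0 0 2 2 2

Derivation:
t=0: arr=2 -> substrate=0 bound=2 product=0
t=1: arr=2 -> substrate=2 bound=2 product=0
t=2: arr=0 -> substrate=0 bound=2 product=2
t=3: arr=0 -> substrate=0 bound=2 product=2
t=4: arr=0 -> substrate=0 bound=0 product=4
t=5: arr=0 -> substrate=0 bound=0 product=4
t=6: arr=0 -> substrate=0 bound=0 product=4
t=7: arr=0 -> substrate=0 bound=0 product=4
t=8: arr=2 -> substrate=0 bound=2 product=4
t=9: arr=1 -> substrate=1 bound=2 product=4
t=10: arr=1 -> substrate=0 bound=2 product=6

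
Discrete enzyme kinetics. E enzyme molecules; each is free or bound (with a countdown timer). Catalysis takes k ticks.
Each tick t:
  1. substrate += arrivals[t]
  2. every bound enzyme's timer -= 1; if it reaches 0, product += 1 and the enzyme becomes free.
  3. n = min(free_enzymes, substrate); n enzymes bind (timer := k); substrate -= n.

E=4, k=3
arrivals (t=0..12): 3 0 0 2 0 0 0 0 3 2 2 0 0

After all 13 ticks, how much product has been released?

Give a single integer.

Answer: 9

Derivation:
t=0: arr=3 -> substrate=0 bound=3 product=0
t=1: arr=0 -> substrate=0 bound=3 product=0
t=2: arr=0 -> substrate=0 bound=3 product=0
t=3: arr=2 -> substrate=0 bound=2 product=3
t=4: arr=0 -> substrate=0 bound=2 product=3
t=5: arr=0 -> substrate=0 bound=2 product=3
t=6: arr=0 -> substrate=0 bound=0 product=5
t=7: arr=0 -> substrate=0 bound=0 product=5
t=8: arr=3 -> substrate=0 bound=3 product=5
t=9: arr=2 -> substrate=1 bound=4 product=5
t=10: arr=2 -> substrate=3 bound=4 product=5
t=11: arr=0 -> substrate=0 bound=4 product=8
t=12: arr=0 -> substrate=0 bound=3 product=9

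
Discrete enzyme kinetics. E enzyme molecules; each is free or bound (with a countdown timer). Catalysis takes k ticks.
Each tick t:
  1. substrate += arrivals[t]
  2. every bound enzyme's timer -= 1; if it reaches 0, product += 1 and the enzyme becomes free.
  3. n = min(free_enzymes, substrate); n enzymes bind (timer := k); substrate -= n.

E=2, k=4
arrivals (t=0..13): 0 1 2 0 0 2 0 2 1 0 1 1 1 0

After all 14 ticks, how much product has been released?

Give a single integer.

Answer: 5

Derivation:
t=0: arr=0 -> substrate=0 bound=0 product=0
t=1: arr=1 -> substrate=0 bound=1 product=0
t=2: arr=2 -> substrate=1 bound=2 product=0
t=3: arr=0 -> substrate=1 bound=2 product=0
t=4: arr=0 -> substrate=1 bound=2 product=0
t=5: arr=2 -> substrate=2 bound=2 product=1
t=6: arr=0 -> substrate=1 bound=2 product=2
t=7: arr=2 -> substrate=3 bound=2 product=2
t=8: arr=1 -> substrate=4 bound=2 product=2
t=9: arr=0 -> substrate=3 bound=2 product=3
t=10: arr=1 -> substrate=3 bound=2 product=4
t=11: arr=1 -> substrate=4 bound=2 product=4
t=12: arr=1 -> substrate=5 bound=2 product=4
t=13: arr=0 -> substrate=4 bound=2 product=5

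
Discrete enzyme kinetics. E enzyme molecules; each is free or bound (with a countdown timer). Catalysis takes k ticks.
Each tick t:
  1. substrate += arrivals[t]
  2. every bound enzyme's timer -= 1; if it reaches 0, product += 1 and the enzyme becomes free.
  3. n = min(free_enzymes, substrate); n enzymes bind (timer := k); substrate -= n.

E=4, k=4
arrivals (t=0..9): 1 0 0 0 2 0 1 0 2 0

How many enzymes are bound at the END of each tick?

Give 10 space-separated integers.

Answer: 1 1 1 1 2 2 3 3 3 3

Derivation:
t=0: arr=1 -> substrate=0 bound=1 product=0
t=1: arr=0 -> substrate=0 bound=1 product=0
t=2: arr=0 -> substrate=0 bound=1 product=0
t=3: arr=0 -> substrate=0 bound=1 product=0
t=4: arr=2 -> substrate=0 bound=2 product=1
t=5: arr=0 -> substrate=0 bound=2 product=1
t=6: arr=1 -> substrate=0 bound=3 product=1
t=7: arr=0 -> substrate=0 bound=3 product=1
t=8: arr=2 -> substrate=0 bound=3 product=3
t=9: arr=0 -> substrate=0 bound=3 product=3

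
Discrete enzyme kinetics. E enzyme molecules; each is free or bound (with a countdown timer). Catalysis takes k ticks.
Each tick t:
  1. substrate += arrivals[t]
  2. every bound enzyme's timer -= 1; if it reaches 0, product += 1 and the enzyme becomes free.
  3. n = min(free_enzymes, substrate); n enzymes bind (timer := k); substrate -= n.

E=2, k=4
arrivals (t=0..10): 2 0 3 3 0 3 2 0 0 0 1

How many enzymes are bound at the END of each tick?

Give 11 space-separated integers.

t=0: arr=2 -> substrate=0 bound=2 product=0
t=1: arr=0 -> substrate=0 bound=2 product=0
t=2: arr=3 -> substrate=3 bound=2 product=0
t=3: arr=3 -> substrate=6 bound=2 product=0
t=4: arr=0 -> substrate=4 bound=2 product=2
t=5: arr=3 -> substrate=7 bound=2 product=2
t=6: arr=2 -> substrate=9 bound=2 product=2
t=7: arr=0 -> substrate=9 bound=2 product=2
t=8: arr=0 -> substrate=7 bound=2 product=4
t=9: arr=0 -> substrate=7 bound=2 product=4
t=10: arr=1 -> substrate=8 bound=2 product=4

Answer: 2 2 2 2 2 2 2 2 2 2 2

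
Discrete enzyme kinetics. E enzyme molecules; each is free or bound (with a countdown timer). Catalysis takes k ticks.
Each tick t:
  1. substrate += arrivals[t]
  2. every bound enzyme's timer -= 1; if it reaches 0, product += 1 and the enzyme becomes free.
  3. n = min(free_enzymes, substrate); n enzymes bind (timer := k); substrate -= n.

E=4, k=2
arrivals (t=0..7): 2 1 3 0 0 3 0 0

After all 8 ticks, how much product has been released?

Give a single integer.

Answer: 9

Derivation:
t=0: arr=2 -> substrate=0 bound=2 product=0
t=1: arr=1 -> substrate=0 bound=3 product=0
t=2: arr=3 -> substrate=0 bound=4 product=2
t=3: arr=0 -> substrate=0 bound=3 product=3
t=4: arr=0 -> substrate=0 bound=0 product=6
t=5: arr=3 -> substrate=0 bound=3 product=6
t=6: arr=0 -> substrate=0 bound=3 product=6
t=7: arr=0 -> substrate=0 bound=0 product=9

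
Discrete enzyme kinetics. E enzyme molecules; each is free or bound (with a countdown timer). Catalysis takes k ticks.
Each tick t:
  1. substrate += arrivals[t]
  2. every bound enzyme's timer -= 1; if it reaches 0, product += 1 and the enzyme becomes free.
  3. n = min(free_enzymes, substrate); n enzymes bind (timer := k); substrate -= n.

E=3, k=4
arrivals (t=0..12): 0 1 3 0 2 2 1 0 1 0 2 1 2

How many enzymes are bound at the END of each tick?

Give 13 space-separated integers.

t=0: arr=0 -> substrate=0 bound=0 product=0
t=1: arr=1 -> substrate=0 bound=1 product=0
t=2: arr=3 -> substrate=1 bound=3 product=0
t=3: arr=0 -> substrate=1 bound=3 product=0
t=4: arr=2 -> substrate=3 bound=3 product=0
t=5: arr=2 -> substrate=4 bound=3 product=1
t=6: arr=1 -> substrate=3 bound=3 product=3
t=7: arr=0 -> substrate=3 bound=3 product=3
t=8: arr=1 -> substrate=4 bound=3 product=3
t=9: arr=0 -> substrate=3 bound=3 product=4
t=10: arr=2 -> substrate=3 bound=3 product=6
t=11: arr=1 -> substrate=4 bound=3 product=6
t=12: arr=2 -> substrate=6 bound=3 product=6

Answer: 0 1 3 3 3 3 3 3 3 3 3 3 3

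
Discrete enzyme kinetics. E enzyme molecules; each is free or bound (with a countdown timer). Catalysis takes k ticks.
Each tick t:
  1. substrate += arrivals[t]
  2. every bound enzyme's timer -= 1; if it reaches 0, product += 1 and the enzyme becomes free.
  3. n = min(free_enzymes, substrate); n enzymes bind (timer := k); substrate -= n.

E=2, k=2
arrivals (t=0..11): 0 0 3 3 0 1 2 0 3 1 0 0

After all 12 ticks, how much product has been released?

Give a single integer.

t=0: arr=0 -> substrate=0 bound=0 product=0
t=1: arr=0 -> substrate=0 bound=0 product=0
t=2: arr=3 -> substrate=1 bound=2 product=0
t=3: arr=3 -> substrate=4 bound=2 product=0
t=4: arr=0 -> substrate=2 bound=2 product=2
t=5: arr=1 -> substrate=3 bound=2 product=2
t=6: arr=2 -> substrate=3 bound=2 product=4
t=7: arr=0 -> substrate=3 bound=2 product=4
t=8: arr=3 -> substrate=4 bound=2 product=6
t=9: arr=1 -> substrate=5 bound=2 product=6
t=10: arr=0 -> substrate=3 bound=2 product=8
t=11: arr=0 -> substrate=3 bound=2 product=8

Answer: 8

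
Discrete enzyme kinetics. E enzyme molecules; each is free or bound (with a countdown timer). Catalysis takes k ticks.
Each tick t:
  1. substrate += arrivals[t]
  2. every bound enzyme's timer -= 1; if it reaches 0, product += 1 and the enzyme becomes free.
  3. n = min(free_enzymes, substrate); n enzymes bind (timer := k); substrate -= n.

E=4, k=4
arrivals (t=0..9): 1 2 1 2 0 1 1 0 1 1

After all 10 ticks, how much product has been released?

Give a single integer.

t=0: arr=1 -> substrate=0 bound=1 product=0
t=1: arr=2 -> substrate=0 bound=3 product=0
t=2: arr=1 -> substrate=0 bound=4 product=0
t=3: arr=2 -> substrate=2 bound=4 product=0
t=4: arr=0 -> substrate=1 bound=4 product=1
t=5: arr=1 -> substrate=0 bound=4 product=3
t=6: arr=1 -> substrate=0 bound=4 product=4
t=7: arr=0 -> substrate=0 bound=4 product=4
t=8: arr=1 -> substrate=0 bound=4 product=5
t=9: arr=1 -> substrate=0 bound=3 product=7

Answer: 7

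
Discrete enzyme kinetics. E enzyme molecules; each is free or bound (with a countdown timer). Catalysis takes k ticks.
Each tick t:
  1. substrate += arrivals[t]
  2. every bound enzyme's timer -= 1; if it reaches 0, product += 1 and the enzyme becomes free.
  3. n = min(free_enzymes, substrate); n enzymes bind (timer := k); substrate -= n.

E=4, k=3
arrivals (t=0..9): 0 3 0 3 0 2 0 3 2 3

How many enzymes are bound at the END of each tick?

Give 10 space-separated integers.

t=0: arr=0 -> substrate=0 bound=0 product=0
t=1: arr=3 -> substrate=0 bound=3 product=0
t=2: arr=0 -> substrate=0 bound=3 product=0
t=3: arr=3 -> substrate=2 bound=4 product=0
t=4: arr=0 -> substrate=0 bound=3 product=3
t=5: arr=2 -> substrate=1 bound=4 product=3
t=6: arr=0 -> substrate=0 bound=4 product=4
t=7: arr=3 -> substrate=1 bound=4 product=6
t=8: arr=2 -> substrate=2 bound=4 product=7
t=9: arr=3 -> substrate=4 bound=4 product=8

Answer: 0 3 3 4 3 4 4 4 4 4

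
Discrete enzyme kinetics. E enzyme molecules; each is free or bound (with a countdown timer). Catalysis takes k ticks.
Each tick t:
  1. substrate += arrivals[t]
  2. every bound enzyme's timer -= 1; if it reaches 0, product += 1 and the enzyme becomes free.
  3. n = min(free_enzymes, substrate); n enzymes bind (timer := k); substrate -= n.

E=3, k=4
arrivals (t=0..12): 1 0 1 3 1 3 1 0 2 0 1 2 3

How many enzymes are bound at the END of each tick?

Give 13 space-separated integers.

t=0: arr=1 -> substrate=0 bound=1 product=0
t=1: arr=0 -> substrate=0 bound=1 product=0
t=2: arr=1 -> substrate=0 bound=2 product=0
t=3: arr=3 -> substrate=2 bound=3 product=0
t=4: arr=1 -> substrate=2 bound=3 product=1
t=5: arr=3 -> substrate=5 bound=3 product=1
t=6: arr=1 -> substrate=5 bound=3 product=2
t=7: arr=0 -> substrate=4 bound=3 product=3
t=8: arr=2 -> substrate=5 bound=3 product=4
t=9: arr=0 -> substrate=5 bound=3 product=4
t=10: arr=1 -> substrate=5 bound=3 product=5
t=11: arr=2 -> substrate=6 bound=3 product=6
t=12: arr=3 -> substrate=8 bound=3 product=7

Answer: 1 1 2 3 3 3 3 3 3 3 3 3 3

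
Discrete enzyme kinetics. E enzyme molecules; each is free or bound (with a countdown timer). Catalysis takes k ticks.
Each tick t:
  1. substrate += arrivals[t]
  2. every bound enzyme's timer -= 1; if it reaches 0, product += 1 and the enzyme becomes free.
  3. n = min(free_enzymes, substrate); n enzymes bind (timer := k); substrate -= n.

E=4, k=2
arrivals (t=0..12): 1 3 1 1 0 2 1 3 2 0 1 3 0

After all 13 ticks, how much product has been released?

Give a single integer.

Answer: 15

Derivation:
t=0: arr=1 -> substrate=0 bound=1 product=0
t=1: arr=3 -> substrate=0 bound=4 product=0
t=2: arr=1 -> substrate=0 bound=4 product=1
t=3: arr=1 -> substrate=0 bound=2 product=4
t=4: arr=0 -> substrate=0 bound=1 product=5
t=5: arr=2 -> substrate=0 bound=2 product=6
t=6: arr=1 -> substrate=0 bound=3 product=6
t=7: arr=3 -> substrate=0 bound=4 product=8
t=8: arr=2 -> substrate=1 bound=4 product=9
t=9: arr=0 -> substrate=0 bound=2 product=12
t=10: arr=1 -> substrate=0 bound=2 product=13
t=11: arr=3 -> substrate=0 bound=4 product=14
t=12: arr=0 -> substrate=0 bound=3 product=15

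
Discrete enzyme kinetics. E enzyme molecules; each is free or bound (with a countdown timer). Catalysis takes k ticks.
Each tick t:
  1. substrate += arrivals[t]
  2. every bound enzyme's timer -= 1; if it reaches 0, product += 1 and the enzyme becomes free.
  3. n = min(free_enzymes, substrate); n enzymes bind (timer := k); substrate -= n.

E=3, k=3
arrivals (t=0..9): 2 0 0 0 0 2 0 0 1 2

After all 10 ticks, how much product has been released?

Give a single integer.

Answer: 4

Derivation:
t=0: arr=2 -> substrate=0 bound=2 product=0
t=1: arr=0 -> substrate=0 bound=2 product=0
t=2: arr=0 -> substrate=0 bound=2 product=0
t=3: arr=0 -> substrate=0 bound=0 product=2
t=4: arr=0 -> substrate=0 bound=0 product=2
t=5: arr=2 -> substrate=0 bound=2 product=2
t=6: arr=0 -> substrate=0 bound=2 product=2
t=7: arr=0 -> substrate=0 bound=2 product=2
t=8: arr=1 -> substrate=0 bound=1 product=4
t=9: arr=2 -> substrate=0 bound=3 product=4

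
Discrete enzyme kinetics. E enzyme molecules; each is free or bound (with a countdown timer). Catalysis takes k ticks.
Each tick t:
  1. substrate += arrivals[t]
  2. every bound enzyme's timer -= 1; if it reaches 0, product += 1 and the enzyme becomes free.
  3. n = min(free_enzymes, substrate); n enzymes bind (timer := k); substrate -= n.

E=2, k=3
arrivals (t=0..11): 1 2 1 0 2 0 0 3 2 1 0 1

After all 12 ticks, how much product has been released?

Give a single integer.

t=0: arr=1 -> substrate=0 bound=1 product=0
t=1: arr=2 -> substrate=1 bound=2 product=0
t=2: arr=1 -> substrate=2 bound=2 product=0
t=3: arr=0 -> substrate=1 bound=2 product=1
t=4: arr=2 -> substrate=2 bound=2 product=2
t=5: arr=0 -> substrate=2 bound=2 product=2
t=6: arr=0 -> substrate=1 bound=2 product=3
t=7: arr=3 -> substrate=3 bound=2 product=4
t=8: arr=2 -> substrate=5 bound=2 product=4
t=9: arr=1 -> substrate=5 bound=2 product=5
t=10: arr=0 -> substrate=4 bound=2 product=6
t=11: arr=1 -> substrate=5 bound=2 product=6

Answer: 6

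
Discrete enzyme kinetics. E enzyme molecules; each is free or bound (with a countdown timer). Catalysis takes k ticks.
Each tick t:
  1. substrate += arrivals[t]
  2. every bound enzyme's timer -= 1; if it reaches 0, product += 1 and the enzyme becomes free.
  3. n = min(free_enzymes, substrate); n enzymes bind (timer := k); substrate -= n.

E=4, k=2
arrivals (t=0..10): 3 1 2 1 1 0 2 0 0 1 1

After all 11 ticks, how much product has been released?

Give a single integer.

Answer: 10

Derivation:
t=0: arr=3 -> substrate=0 bound=3 product=0
t=1: arr=1 -> substrate=0 bound=4 product=0
t=2: arr=2 -> substrate=0 bound=3 product=3
t=3: arr=1 -> substrate=0 bound=3 product=4
t=4: arr=1 -> substrate=0 bound=2 product=6
t=5: arr=0 -> substrate=0 bound=1 product=7
t=6: arr=2 -> substrate=0 bound=2 product=8
t=7: arr=0 -> substrate=0 bound=2 product=8
t=8: arr=0 -> substrate=0 bound=0 product=10
t=9: arr=1 -> substrate=0 bound=1 product=10
t=10: arr=1 -> substrate=0 bound=2 product=10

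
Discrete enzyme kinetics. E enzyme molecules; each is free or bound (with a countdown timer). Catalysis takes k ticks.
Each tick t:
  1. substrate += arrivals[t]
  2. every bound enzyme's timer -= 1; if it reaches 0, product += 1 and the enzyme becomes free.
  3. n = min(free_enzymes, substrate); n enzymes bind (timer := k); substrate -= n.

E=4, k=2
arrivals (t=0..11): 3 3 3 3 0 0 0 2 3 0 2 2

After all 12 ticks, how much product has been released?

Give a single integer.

Answer: 17

Derivation:
t=0: arr=3 -> substrate=0 bound=3 product=0
t=1: arr=3 -> substrate=2 bound=4 product=0
t=2: arr=3 -> substrate=2 bound=4 product=3
t=3: arr=3 -> substrate=4 bound=4 product=4
t=4: arr=0 -> substrate=1 bound=4 product=7
t=5: arr=0 -> substrate=0 bound=4 product=8
t=6: arr=0 -> substrate=0 bound=1 product=11
t=7: arr=2 -> substrate=0 bound=2 product=12
t=8: arr=3 -> substrate=1 bound=4 product=12
t=9: arr=0 -> substrate=0 bound=3 product=14
t=10: arr=2 -> substrate=0 bound=3 product=16
t=11: arr=2 -> substrate=0 bound=4 product=17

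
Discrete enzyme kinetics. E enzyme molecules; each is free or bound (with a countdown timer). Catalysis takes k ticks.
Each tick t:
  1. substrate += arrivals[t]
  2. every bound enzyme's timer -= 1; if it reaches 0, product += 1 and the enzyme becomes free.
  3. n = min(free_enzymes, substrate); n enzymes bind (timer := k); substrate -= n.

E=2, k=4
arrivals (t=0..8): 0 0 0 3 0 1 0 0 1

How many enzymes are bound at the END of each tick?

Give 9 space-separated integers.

t=0: arr=0 -> substrate=0 bound=0 product=0
t=1: arr=0 -> substrate=0 bound=0 product=0
t=2: arr=0 -> substrate=0 bound=0 product=0
t=3: arr=3 -> substrate=1 bound=2 product=0
t=4: arr=0 -> substrate=1 bound=2 product=0
t=5: arr=1 -> substrate=2 bound=2 product=0
t=6: arr=0 -> substrate=2 bound=2 product=0
t=7: arr=0 -> substrate=0 bound=2 product=2
t=8: arr=1 -> substrate=1 bound=2 product=2

Answer: 0 0 0 2 2 2 2 2 2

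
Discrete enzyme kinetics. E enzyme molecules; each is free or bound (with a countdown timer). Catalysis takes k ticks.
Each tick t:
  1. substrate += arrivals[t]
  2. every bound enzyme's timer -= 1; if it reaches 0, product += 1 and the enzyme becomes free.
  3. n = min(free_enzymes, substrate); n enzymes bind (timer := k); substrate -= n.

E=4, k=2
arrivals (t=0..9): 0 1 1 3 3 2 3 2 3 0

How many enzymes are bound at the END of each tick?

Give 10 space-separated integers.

Answer: 0 1 2 4 4 4 4 4 4 4

Derivation:
t=0: arr=0 -> substrate=0 bound=0 product=0
t=1: arr=1 -> substrate=0 bound=1 product=0
t=2: arr=1 -> substrate=0 bound=2 product=0
t=3: arr=3 -> substrate=0 bound=4 product=1
t=4: arr=3 -> substrate=2 bound=4 product=2
t=5: arr=2 -> substrate=1 bound=4 product=5
t=6: arr=3 -> substrate=3 bound=4 product=6
t=7: arr=2 -> substrate=2 bound=4 product=9
t=8: arr=3 -> substrate=4 bound=4 product=10
t=9: arr=0 -> substrate=1 bound=4 product=13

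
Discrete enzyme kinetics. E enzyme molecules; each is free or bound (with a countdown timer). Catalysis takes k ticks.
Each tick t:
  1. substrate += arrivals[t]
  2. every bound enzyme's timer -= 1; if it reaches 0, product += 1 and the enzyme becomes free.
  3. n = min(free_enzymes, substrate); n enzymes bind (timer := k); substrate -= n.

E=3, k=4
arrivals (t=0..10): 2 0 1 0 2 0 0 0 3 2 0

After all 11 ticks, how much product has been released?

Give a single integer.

Answer: 5

Derivation:
t=0: arr=2 -> substrate=0 bound=2 product=0
t=1: arr=0 -> substrate=0 bound=2 product=0
t=2: arr=1 -> substrate=0 bound=3 product=0
t=3: arr=0 -> substrate=0 bound=3 product=0
t=4: arr=2 -> substrate=0 bound=3 product=2
t=5: arr=0 -> substrate=0 bound=3 product=2
t=6: arr=0 -> substrate=0 bound=2 product=3
t=7: arr=0 -> substrate=0 bound=2 product=3
t=8: arr=3 -> substrate=0 bound=3 product=5
t=9: arr=2 -> substrate=2 bound=3 product=5
t=10: arr=0 -> substrate=2 bound=3 product=5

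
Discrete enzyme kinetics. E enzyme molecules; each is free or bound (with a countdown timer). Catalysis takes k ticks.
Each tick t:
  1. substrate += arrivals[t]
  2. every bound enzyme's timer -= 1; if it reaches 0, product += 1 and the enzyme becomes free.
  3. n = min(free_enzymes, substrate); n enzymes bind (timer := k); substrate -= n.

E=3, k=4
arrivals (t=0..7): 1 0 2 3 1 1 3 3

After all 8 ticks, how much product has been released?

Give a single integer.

Answer: 3

Derivation:
t=0: arr=1 -> substrate=0 bound=1 product=0
t=1: arr=0 -> substrate=0 bound=1 product=0
t=2: arr=2 -> substrate=0 bound=3 product=0
t=3: arr=3 -> substrate=3 bound=3 product=0
t=4: arr=1 -> substrate=3 bound=3 product=1
t=5: arr=1 -> substrate=4 bound=3 product=1
t=6: arr=3 -> substrate=5 bound=3 product=3
t=7: arr=3 -> substrate=8 bound=3 product=3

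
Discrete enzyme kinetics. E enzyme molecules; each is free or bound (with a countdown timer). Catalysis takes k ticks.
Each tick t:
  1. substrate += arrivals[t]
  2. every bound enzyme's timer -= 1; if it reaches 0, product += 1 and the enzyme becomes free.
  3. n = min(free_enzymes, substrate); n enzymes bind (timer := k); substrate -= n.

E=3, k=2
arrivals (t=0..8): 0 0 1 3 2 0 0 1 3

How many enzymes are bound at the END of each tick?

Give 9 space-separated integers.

t=0: arr=0 -> substrate=0 bound=0 product=0
t=1: arr=0 -> substrate=0 bound=0 product=0
t=2: arr=1 -> substrate=0 bound=1 product=0
t=3: arr=3 -> substrate=1 bound=3 product=0
t=4: arr=2 -> substrate=2 bound=3 product=1
t=5: arr=0 -> substrate=0 bound=3 product=3
t=6: arr=0 -> substrate=0 bound=2 product=4
t=7: arr=1 -> substrate=0 bound=1 product=6
t=8: arr=3 -> substrate=1 bound=3 product=6

Answer: 0 0 1 3 3 3 2 1 3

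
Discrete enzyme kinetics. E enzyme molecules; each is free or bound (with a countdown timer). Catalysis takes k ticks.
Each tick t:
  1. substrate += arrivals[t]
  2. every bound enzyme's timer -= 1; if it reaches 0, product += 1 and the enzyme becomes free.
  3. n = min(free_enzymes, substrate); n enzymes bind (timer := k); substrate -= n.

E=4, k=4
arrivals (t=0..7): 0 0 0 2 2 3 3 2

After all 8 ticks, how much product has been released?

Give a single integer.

Answer: 2

Derivation:
t=0: arr=0 -> substrate=0 bound=0 product=0
t=1: arr=0 -> substrate=0 bound=0 product=0
t=2: arr=0 -> substrate=0 bound=0 product=0
t=3: arr=2 -> substrate=0 bound=2 product=0
t=4: arr=2 -> substrate=0 bound=4 product=0
t=5: arr=3 -> substrate=3 bound=4 product=0
t=6: arr=3 -> substrate=6 bound=4 product=0
t=7: arr=2 -> substrate=6 bound=4 product=2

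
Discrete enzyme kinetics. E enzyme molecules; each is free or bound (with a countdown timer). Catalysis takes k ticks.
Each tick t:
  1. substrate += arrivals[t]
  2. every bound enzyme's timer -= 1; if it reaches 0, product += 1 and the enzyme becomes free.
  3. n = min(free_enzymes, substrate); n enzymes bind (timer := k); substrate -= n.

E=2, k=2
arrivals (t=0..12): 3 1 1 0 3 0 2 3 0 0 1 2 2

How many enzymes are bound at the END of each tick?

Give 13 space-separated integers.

Answer: 2 2 2 2 2 2 2 2 2 2 2 2 2

Derivation:
t=0: arr=3 -> substrate=1 bound=2 product=0
t=1: arr=1 -> substrate=2 bound=2 product=0
t=2: arr=1 -> substrate=1 bound=2 product=2
t=3: arr=0 -> substrate=1 bound=2 product=2
t=4: arr=3 -> substrate=2 bound=2 product=4
t=5: arr=0 -> substrate=2 bound=2 product=4
t=6: arr=2 -> substrate=2 bound=2 product=6
t=7: arr=3 -> substrate=5 bound=2 product=6
t=8: arr=0 -> substrate=3 bound=2 product=8
t=9: arr=0 -> substrate=3 bound=2 product=8
t=10: arr=1 -> substrate=2 bound=2 product=10
t=11: arr=2 -> substrate=4 bound=2 product=10
t=12: arr=2 -> substrate=4 bound=2 product=12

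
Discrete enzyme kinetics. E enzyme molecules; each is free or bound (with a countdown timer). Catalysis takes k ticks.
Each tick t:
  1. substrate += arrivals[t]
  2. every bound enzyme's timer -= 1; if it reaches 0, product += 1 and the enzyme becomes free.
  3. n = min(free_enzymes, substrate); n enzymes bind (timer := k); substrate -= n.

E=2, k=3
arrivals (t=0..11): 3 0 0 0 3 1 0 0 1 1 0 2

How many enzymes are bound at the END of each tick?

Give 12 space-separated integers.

t=0: arr=3 -> substrate=1 bound=2 product=0
t=1: arr=0 -> substrate=1 bound=2 product=0
t=2: arr=0 -> substrate=1 bound=2 product=0
t=3: arr=0 -> substrate=0 bound=1 product=2
t=4: arr=3 -> substrate=2 bound=2 product=2
t=5: arr=1 -> substrate=3 bound=2 product=2
t=6: arr=0 -> substrate=2 bound=2 product=3
t=7: arr=0 -> substrate=1 bound=2 product=4
t=8: arr=1 -> substrate=2 bound=2 product=4
t=9: arr=1 -> substrate=2 bound=2 product=5
t=10: arr=0 -> substrate=1 bound=2 product=6
t=11: arr=2 -> substrate=3 bound=2 product=6

Answer: 2 2 2 1 2 2 2 2 2 2 2 2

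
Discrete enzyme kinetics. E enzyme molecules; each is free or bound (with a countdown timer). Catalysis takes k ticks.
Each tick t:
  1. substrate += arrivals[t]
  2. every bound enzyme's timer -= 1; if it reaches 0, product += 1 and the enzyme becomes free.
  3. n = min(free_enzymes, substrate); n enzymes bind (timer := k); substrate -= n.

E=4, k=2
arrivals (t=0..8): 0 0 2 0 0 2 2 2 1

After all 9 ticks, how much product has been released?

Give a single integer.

t=0: arr=0 -> substrate=0 bound=0 product=0
t=1: arr=0 -> substrate=0 bound=0 product=0
t=2: arr=2 -> substrate=0 bound=2 product=0
t=3: arr=0 -> substrate=0 bound=2 product=0
t=4: arr=0 -> substrate=0 bound=0 product=2
t=5: arr=2 -> substrate=0 bound=2 product=2
t=6: arr=2 -> substrate=0 bound=4 product=2
t=7: arr=2 -> substrate=0 bound=4 product=4
t=8: arr=1 -> substrate=0 bound=3 product=6

Answer: 6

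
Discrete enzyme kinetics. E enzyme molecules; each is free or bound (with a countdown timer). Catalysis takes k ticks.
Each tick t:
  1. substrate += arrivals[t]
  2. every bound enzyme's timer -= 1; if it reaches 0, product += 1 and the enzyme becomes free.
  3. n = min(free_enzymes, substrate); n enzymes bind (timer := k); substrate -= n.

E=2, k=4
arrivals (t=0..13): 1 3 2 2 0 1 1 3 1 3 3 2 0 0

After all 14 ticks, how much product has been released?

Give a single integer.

t=0: arr=1 -> substrate=0 bound=1 product=0
t=1: arr=3 -> substrate=2 bound=2 product=0
t=2: arr=2 -> substrate=4 bound=2 product=0
t=3: arr=2 -> substrate=6 bound=2 product=0
t=4: arr=0 -> substrate=5 bound=2 product=1
t=5: arr=1 -> substrate=5 bound=2 product=2
t=6: arr=1 -> substrate=6 bound=2 product=2
t=7: arr=3 -> substrate=9 bound=2 product=2
t=8: arr=1 -> substrate=9 bound=2 product=3
t=9: arr=3 -> substrate=11 bound=2 product=4
t=10: arr=3 -> substrate=14 bound=2 product=4
t=11: arr=2 -> substrate=16 bound=2 product=4
t=12: arr=0 -> substrate=15 bound=2 product=5
t=13: arr=0 -> substrate=14 bound=2 product=6

Answer: 6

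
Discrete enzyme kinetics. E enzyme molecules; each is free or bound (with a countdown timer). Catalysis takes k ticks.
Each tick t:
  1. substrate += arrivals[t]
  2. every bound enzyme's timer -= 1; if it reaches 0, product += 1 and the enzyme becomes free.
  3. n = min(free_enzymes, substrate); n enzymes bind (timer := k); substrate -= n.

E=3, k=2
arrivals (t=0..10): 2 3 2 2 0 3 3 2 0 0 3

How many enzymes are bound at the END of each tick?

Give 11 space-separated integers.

t=0: arr=2 -> substrate=0 bound=2 product=0
t=1: arr=3 -> substrate=2 bound=3 product=0
t=2: arr=2 -> substrate=2 bound=3 product=2
t=3: arr=2 -> substrate=3 bound=3 product=3
t=4: arr=0 -> substrate=1 bound=3 product=5
t=5: arr=3 -> substrate=3 bound=3 product=6
t=6: arr=3 -> substrate=4 bound=3 product=8
t=7: arr=2 -> substrate=5 bound=3 product=9
t=8: arr=0 -> substrate=3 bound=3 product=11
t=9: arr=0 -> substrate=2 bound=3 product=12
t=10: arr=3 -> substrate=3 bound=3 product=14

Answer: 2 3 3 3 3 3 3 3 3 3 3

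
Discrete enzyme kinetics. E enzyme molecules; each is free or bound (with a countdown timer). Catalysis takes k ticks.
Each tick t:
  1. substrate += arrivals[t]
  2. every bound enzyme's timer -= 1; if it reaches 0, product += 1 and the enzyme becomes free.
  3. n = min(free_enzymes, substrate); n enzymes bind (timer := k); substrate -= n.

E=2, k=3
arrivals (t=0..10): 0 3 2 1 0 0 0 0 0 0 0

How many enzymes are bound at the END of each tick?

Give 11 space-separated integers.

t=0: arr=0 -> substrate=0 bound=0 product=0
t=1: arr=3 -> substrate=1 bound=2 product=0
t=2: arr=2 -> substrate=3 bound=2 product=0
t=3: arr=1 -> substrate=4 bound=2 product=0
t=4: arr=0 -> substrate=2 bound=2 product=2
t=5: arr=0 -> substrate=2 bound=2 product=2
t=6: arr=0 -> substrate=2 bound=2 product=2
t=7: arr=0 -> substrate=0 bound=2 product=4
t=8: arr=0 -> substrate=0 bound=2 product=4
t=9: arr=0 -> substrate=0 bound=2 product=4
t=10: arr=0 -> substrate=0 bound=0 product=6

Answer: 0 2 2 2 2 2 2 2 2 2 0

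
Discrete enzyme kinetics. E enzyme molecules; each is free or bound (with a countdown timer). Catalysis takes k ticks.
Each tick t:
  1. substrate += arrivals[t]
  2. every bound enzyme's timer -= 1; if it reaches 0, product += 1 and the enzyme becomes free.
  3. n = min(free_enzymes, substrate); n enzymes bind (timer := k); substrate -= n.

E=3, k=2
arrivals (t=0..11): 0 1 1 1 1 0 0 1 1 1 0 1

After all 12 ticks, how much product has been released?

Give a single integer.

Answer: 7

Derivation:
t=0: arr=0 -> substrate=0 bound=0 product=0
t=1: arr=1 -> substrate=0 bound=1 product=0
t=2: arr=1 -> substrate=0 bound=2 product=0
t=3: arr=1 -> substrate=0 bound=2 product=1
t=4: arr=1 -> substrate=0 bound=2 product=2
t=5: arr=0 -> substrate=0 bound=1 product=3
t=6: arr=0 -> substrate=0 bound=0 product=4
t=7: arr=1 -> substrate=0 bound=1 product=4
t=8: arr=1 -> substrate=0 bound=2 product=4
t=9: arr=1 -> substrate=0 bound=2 product=5
t=10: arr=0 -> substrate=0 bound=1 product=6
t=11: arr=1 -> substrate=0 bound=1 product=7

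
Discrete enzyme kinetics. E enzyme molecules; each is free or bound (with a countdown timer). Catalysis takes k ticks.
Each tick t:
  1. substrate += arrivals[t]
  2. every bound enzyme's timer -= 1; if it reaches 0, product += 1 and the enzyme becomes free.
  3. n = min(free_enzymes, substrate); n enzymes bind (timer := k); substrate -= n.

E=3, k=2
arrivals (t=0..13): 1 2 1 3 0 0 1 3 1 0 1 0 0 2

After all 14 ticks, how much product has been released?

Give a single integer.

Answer: 13

Derivation:
t=0: arr=1 -> substrate=0 bound=1 product=0
t=1: arr=2 -> substrate=0 bound=3 product=0
t=2: arr=1 -> substrate=0 bound=3 product=1
t=3: arr=3 -> substrate=1 bound=3 product=3
t=4: arr=0 -> substrate=0 bound=3 product=4
t=5: arr=0 -> substrate=0 bound=1 product=6
t=6: arr=1 -> substrate=0 bound=1 product=7
t=7: arr=3 -> substrate=1 bound=3 product=7
t=8: arr=1 -> substrate=1 bound=3 product=8
t=9: arr=0 -> substrate=0 bound=2 product=10
t=10: arr=1 -> substrate=0 bound=2 product=11
t=11: arr=0 -> substrate=0 bound=1 product=12
t=12: arr=0 -> substrate=0 bound=0 product=13
t=13: arr=2 -> substrate=0 bound=2 product=13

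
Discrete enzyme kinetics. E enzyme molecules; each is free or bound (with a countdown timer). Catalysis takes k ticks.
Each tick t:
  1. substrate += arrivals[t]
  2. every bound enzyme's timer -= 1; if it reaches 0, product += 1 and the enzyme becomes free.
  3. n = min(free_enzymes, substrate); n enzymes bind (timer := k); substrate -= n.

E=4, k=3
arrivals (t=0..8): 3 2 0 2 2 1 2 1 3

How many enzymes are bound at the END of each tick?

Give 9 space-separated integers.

t=0: arr=3 -> substrate=0 bound=3 product=0
t=1: arr=2 -> substrate=1 bound=4 product=0
t=2: arr=0 -> substrate=1 bound=4 product=0
t=3: arr=2 -> substrate=0 bound=4 product=3
t=4: arr=2 -> substrate=1 bound=4 product=4
t=5: arr=1 -> substrate=2 bound=4 product=4
t=6: arr=2 -> substrate=1 bound=4 product=7
t=7: arr=1 -> substrate=1 bound=4 product=8
t=8: arr=3 -> substrate=4 bound=4 product=8

Answer: 3 4 4 4 4 4 4 4 4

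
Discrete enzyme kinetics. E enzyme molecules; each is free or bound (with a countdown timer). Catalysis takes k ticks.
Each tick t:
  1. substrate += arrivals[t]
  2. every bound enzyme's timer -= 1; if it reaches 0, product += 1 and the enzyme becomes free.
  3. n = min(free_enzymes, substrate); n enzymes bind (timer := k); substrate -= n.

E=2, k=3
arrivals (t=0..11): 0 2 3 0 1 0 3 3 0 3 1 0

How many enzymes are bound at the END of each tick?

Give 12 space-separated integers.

Answer: 0 2 2 2 2 2 2 2 2 2 2 2

Derivation:
t=0: arr=0 -> substrate=0 bound=0 product=0
t=1: arr=2 -> substrate=0 bound=2 product=0
t=2: arr=3 -> substrate=3 bound=2 product=0
t=3: arr=0 -> substrate=3 bound=2 product=0
t=4: arr=1 -> substrate=2 bound=2 product=2
t=5: arr=0 -> substrate=2 bound=2 product=2
t=6: arr=3 -> substrate=5 bound=2 product=2
t=7: arr=3 -> substrate=6 bound=2 product=4
t=8: arr=0 -> substrate=6 bound=2 product=4
t=9: arr=3 -> substrate=9 bound=2 product=4
t=10: arr=1 -> substrate=8 bound=2 product=6
t=11: arr=0 -> substrate=8 bound=2 product=6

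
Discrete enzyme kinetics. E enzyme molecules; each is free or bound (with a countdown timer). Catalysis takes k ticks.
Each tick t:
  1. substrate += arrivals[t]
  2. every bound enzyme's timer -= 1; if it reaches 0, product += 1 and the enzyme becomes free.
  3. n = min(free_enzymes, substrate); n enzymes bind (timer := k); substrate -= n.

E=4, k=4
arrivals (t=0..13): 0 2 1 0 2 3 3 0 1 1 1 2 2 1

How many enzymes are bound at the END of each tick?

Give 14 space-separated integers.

Answer: 0 2 3 3 4 4 4 4 4 4 4 4 4 4

Derivation:
t=0: arr=0 -> substrate=0 bound=0 product=0
t=1: arr=2 -> substrate=0 bound=2 product=0
t=2: arr=1 -> substrate=0 bound=3 product=0
t=3: arr=0 -> substrate=0 bound=3 product=0
t=4: arr=2 -> substrate=1 bound=4 product=0
t=5: arr=3 -> substrate=2 bound=4 product=2
t=6: arr=3 -> substrate=4 bound=4 product=3
t=7: arr=0 -> substrate=4 bound=4 product=3
t=8: arr=1 -> substrate=4 bound=4 product=4
t=9: arr=1 -> substrate=3 bound=4 product=6
t=10: arr=1 -> substrate=3 bound=4 product=7
t=11: arr=2 -> substrate=5 bound=4 product=7
t=12: arr=2 -> substrate=6 bound=4 product=8
t=13: arr=1 -> substrate=5 bound=4 product=10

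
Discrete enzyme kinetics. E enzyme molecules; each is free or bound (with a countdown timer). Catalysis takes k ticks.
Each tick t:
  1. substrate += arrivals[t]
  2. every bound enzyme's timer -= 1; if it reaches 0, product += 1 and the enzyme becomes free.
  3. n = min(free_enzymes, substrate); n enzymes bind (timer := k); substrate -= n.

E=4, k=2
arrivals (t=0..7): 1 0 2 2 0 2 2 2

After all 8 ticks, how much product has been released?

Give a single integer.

t=0: arr=1 -> substrate=0 bound=1 product=0
t=1: arr=0 -> substrate=0 bound=1 product=0
t=2: arr=2 -> substrate=0 bound=2 product=1
t=3: arr=2 -> substrate=0 bound=4 product=1
t=4: arr=0 -> substrate=0 bound=2 product=3
t=5: arr=2 -> substrate=0 bound=2 product=5
t=6: arr=2 -> substrate=0 bound=4 product=5
t=7: arr=2 -> substrate=0 bound=4 product=7

Answer: 7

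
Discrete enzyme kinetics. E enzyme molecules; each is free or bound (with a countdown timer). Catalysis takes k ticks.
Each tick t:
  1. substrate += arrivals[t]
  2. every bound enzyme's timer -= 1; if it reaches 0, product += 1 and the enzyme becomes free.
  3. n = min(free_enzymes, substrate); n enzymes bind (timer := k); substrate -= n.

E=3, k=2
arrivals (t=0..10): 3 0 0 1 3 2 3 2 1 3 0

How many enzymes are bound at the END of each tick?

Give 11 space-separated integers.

Answer: 3 3 0 1 3 3 3 3 3 3 3

Derivation:
t=0: arr=3 -> substrate=0 bound=3 product=0
t=1: arr=0 -> substrate=0 bound=3 product=0
t=2: arr=0 -> substrate=0 bound=0 product=3
t=3: arr=1 -> substrate=0 bound=1 product=3
t=4: arr=3 -> substrate=1 bound=3 product=3
t=5: arr=2 -> substrate=2 bound=3 product=4
t=6: arr=3 -> substrate=3 bound=3 product=6
t=7: arr=2 -> substrate=4 bound=3 product=7
t=8: arr=1 -> substrate=3 bound=3 product=9
t=9: arr=3 -> substrate=5 bound=3 product=10
t=10: arr=0 -> substrate=3 bound=3 product=12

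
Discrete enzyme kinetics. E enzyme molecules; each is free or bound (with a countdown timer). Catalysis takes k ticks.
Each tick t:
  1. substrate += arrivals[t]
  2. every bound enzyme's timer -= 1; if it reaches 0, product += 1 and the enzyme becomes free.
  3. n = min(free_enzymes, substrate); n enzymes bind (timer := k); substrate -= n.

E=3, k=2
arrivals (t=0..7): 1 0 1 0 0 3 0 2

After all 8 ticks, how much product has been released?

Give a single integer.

t=0: arr=1 -> substrate=0 bound=1 product=0
t=1: arr=0 -> substrate=0 bound=1 product=0
t=2: arr=1 -> substrate=0 bound=1 product=1
t=3: arr=0 -> substrate=0 bound=1 product=1
t=4: arr=0 -> substrate=0 bound=0 product=2
t=5: arr=3 -> substrate=0 bound=3 product=2
t=6: arr=0 -> substrate=0 bound=3 product=2
t=7: arr=2 -> substrate=0 bound=2 product=5

Answer: 5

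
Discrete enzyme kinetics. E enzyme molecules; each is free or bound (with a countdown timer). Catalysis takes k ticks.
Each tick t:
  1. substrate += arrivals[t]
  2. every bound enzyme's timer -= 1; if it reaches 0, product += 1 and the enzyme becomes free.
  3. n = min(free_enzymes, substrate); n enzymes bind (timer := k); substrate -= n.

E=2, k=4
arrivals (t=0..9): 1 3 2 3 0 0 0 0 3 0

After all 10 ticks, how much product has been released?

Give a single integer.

t=0: arr=1 -> substrate=0 bound=1 product=0
t=1: arr=3 -> substrate=2 bound=2 product=0
t=2: arr=2 -> substrate=4 bound=2 product=0
t=3: arr=3 -> substrate=7 bound=2 product=0
t=4: arr=0 -> substrate=6 bound=2 product=1
t=5: arr=0 -> substrate=5 bound=2 product=2
t=6: arr=0 -> substrate=5 bound=2 product=2
t=7: arr=0 -> substrate=5 bound=2 product=2
t=8: arr=3 -> substrate=7 bound=2 product=3
t=9: arr=0 -> substrate=6 bound=2 product=4

Answer: 4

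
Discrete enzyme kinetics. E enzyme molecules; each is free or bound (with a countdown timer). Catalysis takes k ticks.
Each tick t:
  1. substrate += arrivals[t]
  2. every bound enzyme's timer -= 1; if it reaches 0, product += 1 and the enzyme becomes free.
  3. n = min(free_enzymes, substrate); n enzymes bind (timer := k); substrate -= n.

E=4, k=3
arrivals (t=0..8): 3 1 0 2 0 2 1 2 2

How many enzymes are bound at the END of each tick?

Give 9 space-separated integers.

t=0: arr=3 -> substrate=0 bound=3 product=0
t=1: arr=1 -> substrate=0 bound=4 product=0
t=2: arr=0 -> substrate=0 bound=4 product=0
t=3: arr=2 -> substrate=0 bound=3 product=3
t=4: arr=0 -> substrate=0 bound=2 product=4
t=5: arr=2 -> substrate=0 bound=4 product=4
t=6: arr=1 -> substrate=0 bound=3 product=6
t=7: arr=2 -> substrate=1 bound=4 product=6
t=8: arr=2 -> substrate=1 bound=4 product=8

Answer: 3 4 4 3 2 4 3 4 4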